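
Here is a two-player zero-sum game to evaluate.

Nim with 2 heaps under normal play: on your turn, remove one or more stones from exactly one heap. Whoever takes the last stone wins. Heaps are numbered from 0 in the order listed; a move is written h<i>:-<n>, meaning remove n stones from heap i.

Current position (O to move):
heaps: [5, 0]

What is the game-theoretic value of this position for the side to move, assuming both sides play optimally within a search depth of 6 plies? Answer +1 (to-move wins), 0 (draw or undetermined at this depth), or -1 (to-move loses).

value((5,0), O) = +1

ply 1, O at (5,0) | h0:-1=-1→(4,0); h0:-2=-1→(3,0); h0:-3=-1→(2,0); h0:-4=-1→(1,0); h0:-5=+1→(0,0)*
ply 2: (0,0) is terminal -1 (X); from (5,0) depth 6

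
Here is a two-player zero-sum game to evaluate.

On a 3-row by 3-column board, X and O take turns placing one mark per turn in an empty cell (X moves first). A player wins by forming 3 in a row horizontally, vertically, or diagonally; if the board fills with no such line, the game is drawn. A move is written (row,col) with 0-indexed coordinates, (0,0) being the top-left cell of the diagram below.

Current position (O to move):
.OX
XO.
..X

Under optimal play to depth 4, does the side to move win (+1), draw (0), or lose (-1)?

value(.OX/XO./..X, O) = +1

ply 1, O at .OX/XO./..X | (0,0)=-1→OOX/XO./..X; (1,2)=+0→.OX/XOO/..X; (2,0)=-1→.OX/XO./O.X; (2,1)=+1→.OX/XO./.OX*
ply 2: .OX/XO./.OX is terminal -1 (X); from .OX/XO./..X depth 4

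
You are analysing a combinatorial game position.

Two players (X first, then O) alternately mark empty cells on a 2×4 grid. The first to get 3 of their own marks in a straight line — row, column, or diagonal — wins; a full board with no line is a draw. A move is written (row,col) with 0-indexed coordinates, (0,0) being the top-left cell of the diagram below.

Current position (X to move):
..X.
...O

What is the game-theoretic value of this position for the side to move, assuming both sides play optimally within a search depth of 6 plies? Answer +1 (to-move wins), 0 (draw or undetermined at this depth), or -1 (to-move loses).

value(..X./...O, X) = +1

ply 1, X at ..X./...O | (0,0)=+0→X.X./...O; (0,1)=+1→.XX./...O*; (0,3)=+0→..XX/...O; (1,0)=+0→..X./X..O; (1,1)=+0→..X./.X.O; (1,2)=+0→..X./..XO
ply 2, O at .XX./...O | (0,0)=-1→OXX./...O*; (0,3)=-1→.XXO/...O; (1,0)=-1→.XX./O..O; (1,1)=-1→.XX./.O.O; (1,2)=-1→.XX./..OO
ply 3, X at OXX./...O | (0,3)=+1→OXXX/...O*; (1,0)=+0→OXX./X..O; (1,1)=+0→OXX./.X.O; (1,2)=+0→OXX./..XO
ply 4: OXXX/...O is terminal -1 (O); from ..X./...O depth 6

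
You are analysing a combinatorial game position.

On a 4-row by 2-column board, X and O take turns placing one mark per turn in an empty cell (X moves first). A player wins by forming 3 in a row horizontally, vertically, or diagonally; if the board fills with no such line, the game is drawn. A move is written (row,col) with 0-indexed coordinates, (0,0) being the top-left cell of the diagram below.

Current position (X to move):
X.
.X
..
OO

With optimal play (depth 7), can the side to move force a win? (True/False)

X winning at [X./.X/../OO]: False

ply 1, X at X./.X/../OO | (0,1)=+0→XX/.X/../OO*; (1,0)=+0→X./XX/../OO; (2,0)=+0→X./.X/X./OO; (2,1)=+0→X./.X/.X/OO
ply 2, O at XX/.X/../OO | (1,0)=-1→XX/OX/../OO; (2,0)=-1→XX/.X/O./OO; (2,1)=+0→XX/.X/.O/OO*
ply 3, X at XX/.X/.O/OO | (1,0)=+0→XX/XX/.O/OO*; (2,0)=+0→XX/.X/XO/OO
ply 4, O at XX/XX/.O/OO | (2,0)=+0→XX/XX/OO/OO*
ply 5: XX/XX/OO/OO is terminal +0 (X); from X./.X/../OO depth 7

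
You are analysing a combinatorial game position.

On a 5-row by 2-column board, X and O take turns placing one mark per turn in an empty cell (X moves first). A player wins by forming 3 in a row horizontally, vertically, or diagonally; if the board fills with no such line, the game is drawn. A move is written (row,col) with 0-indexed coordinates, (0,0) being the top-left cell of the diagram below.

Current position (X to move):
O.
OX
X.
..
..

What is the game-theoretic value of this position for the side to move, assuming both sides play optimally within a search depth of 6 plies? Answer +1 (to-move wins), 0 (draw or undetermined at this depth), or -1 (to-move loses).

value(O./OX/X./../.., X) = +1

[O./OX/X./../..] X move#1: (0,1):+0/OX/OX/X./../.., (2,1):+1/O./OX/XX/../..*, (3,0):+1/O./OX/X./X./.., (3,1):+0/O./OX/X./.X/.., (4,0):+1/O./OX/X./../X., (4,1):+0/O./OX/X./../.X
[O./OX/XX/../..] O move#2: (0,1):-1/OO/OX/XX/../..*, (3,0):-1/O./OX/XX/O./.., (3,1):-1/O./OX/XX/.O/.., (4,0):-1/O./OX/XX/../O., (4,1):-1/O./OX/XX/../.O
[OO/OX/XX/../..] X move#3: (3,0):+1/OO/OX/XX/X./..*, (3,1):+1/OO/OX/XX/.X/.., (4,0):+1/OO/OX/XX/../X., (4,1):+0/OO/OX/XX/../.X
[OO/OX/XX/X./..] O move#4: (3,1):-1/OO/OX/XX/XO/..*, (4,0):-1/OO/OX/XX/X./O., (4,1):-1/OO/OX/XX/X./.O
[OO/OX/XX/XO/..] X move#5: (4,0):+1/OO/OX/XX/XO/X.*, (4,1):+0/OO/OX/XX/XO/.X
[OO/OX/XX/XO/X.] end (terminal -1, O#6); searched O./OX/X./../.. to 6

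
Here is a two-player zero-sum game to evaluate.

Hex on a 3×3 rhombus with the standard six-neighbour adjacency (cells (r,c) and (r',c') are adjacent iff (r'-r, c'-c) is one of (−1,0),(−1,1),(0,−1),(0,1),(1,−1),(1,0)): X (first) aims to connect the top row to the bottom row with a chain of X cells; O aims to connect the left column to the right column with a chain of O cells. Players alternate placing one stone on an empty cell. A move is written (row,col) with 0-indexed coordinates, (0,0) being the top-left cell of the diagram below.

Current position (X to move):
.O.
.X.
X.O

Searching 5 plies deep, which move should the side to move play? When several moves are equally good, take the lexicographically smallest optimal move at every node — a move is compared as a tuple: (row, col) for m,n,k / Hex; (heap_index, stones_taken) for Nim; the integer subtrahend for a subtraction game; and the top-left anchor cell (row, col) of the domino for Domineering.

p1 X@[.O./.X./X.O]: (0,0)[XO./.X./X.O]+1* (0,2)[.OX/.X./X.O]+1 (1,0)[.O./XX./X.O]+1 (1,2)[.O./.XX/X.O]-1 (2,1)[.O./.X./XXO]-1
p2 O@[XO./.X./X.O]: (0,2)[XOO/.X./X.O]-1* (1,0)[XO./OX./X.O]-1 (1,2)[XO./.XO/X.O]-1 (2,1)[XO./.X./XOO]-1
p3 X@[XOO/.X./X.O]: (1,0)[XOO/XX./X.O]+1* (1,2)[XOO/.XX/X.O]-1 (2,1)[XOO/.X./XXO]-1
p4 O@[XOO/XX./X.O] terminal -1; root [.O./.X./X.O] d5

X's best at [.O./.X./X.O]: (0,0)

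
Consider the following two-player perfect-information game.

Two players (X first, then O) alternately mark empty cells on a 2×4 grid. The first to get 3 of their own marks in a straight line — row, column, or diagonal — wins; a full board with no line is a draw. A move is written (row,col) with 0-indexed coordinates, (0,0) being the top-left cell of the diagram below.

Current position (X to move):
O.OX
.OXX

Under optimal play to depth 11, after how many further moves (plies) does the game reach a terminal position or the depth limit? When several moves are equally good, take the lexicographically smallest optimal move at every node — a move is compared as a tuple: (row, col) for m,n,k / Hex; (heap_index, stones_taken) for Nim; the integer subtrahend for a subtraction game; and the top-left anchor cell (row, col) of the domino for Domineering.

PV length from [O.OX/.OXX]: 2 plies

p1 X@[O.OX/.OXX]: (0,1)[OXOX/.OXX]+0* (1,0)[O.OX/XOXX]-1
p2 O@[OXOX/.OXX]: (1,0)[OXOX/OOXX]+0*
p3 X@[OXOX/OOXX] terminal +0; root [O.OX/.OXX] d11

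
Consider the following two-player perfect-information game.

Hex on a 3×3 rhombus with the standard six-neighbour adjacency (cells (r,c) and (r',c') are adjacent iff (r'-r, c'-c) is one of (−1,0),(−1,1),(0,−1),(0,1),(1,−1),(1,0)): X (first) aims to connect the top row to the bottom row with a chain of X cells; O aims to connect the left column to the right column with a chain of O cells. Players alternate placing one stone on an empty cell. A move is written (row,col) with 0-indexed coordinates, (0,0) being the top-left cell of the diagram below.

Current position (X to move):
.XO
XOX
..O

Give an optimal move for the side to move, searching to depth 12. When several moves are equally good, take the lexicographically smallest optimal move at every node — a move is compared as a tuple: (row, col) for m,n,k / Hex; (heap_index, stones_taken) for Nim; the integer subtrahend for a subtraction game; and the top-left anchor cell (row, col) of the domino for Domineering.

[.XO/XOX/..O] X move#1: (0,0):-1/XXO/XOX/..O, (2,0):+1/.XO/XOX/X.O*, (2,1):-1/.XO/XOX/.XO
[.XO/XOX/X.O] end (terminal -1, O#2); searched .XO/XOX/..O to 12

X's best at [.XO/XOX/..O]: (2,0)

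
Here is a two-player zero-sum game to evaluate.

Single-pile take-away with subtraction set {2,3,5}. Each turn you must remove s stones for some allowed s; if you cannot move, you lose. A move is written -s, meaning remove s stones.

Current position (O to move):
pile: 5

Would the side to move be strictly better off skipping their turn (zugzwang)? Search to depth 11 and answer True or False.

ply 1, O at 5 | -2=-1→3; -3=-1→2; -5=+1→0*
ply 2: 0 is terminal -1 (X); from 5 depth 11
suppose O passes — search the same position with X to move:
pass> ply 1, X at 5 | -2=-1→3; -3=-1→2; -5=+1→0*
pass> ply 2: 0 is terminal -1 (O); from 5 depth 11
for O: play +1, pass -1

zugzwang(5, O) = False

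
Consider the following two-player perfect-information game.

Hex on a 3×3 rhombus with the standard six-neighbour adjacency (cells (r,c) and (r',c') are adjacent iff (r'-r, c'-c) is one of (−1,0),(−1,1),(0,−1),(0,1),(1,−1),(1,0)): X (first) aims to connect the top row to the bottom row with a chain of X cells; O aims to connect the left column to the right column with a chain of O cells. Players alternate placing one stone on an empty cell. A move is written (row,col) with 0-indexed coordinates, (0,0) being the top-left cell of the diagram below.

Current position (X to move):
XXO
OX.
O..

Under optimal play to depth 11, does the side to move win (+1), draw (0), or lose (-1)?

value(XXO/OX./O.., X) = +1

[XXO/OX./O..] X move#1: (1,2):+1/XXO/OXX/O..*, (2,1):+1/XXO/OX./OX., (2,2):+1/XXO/OX./O.X
[XXO/OXX/O..] O move#2: (2,1):-1/XXO/OXX/OO.*, (2,2):-1/XXO/OXX/O.O
[XXO/OXX/OO.] X move#3: (2,2):+1/XXO/OXX/OOX*
[XXO/OXX/OOX] end (terminal -1, O#4); searched XXO/OX./O.. to 11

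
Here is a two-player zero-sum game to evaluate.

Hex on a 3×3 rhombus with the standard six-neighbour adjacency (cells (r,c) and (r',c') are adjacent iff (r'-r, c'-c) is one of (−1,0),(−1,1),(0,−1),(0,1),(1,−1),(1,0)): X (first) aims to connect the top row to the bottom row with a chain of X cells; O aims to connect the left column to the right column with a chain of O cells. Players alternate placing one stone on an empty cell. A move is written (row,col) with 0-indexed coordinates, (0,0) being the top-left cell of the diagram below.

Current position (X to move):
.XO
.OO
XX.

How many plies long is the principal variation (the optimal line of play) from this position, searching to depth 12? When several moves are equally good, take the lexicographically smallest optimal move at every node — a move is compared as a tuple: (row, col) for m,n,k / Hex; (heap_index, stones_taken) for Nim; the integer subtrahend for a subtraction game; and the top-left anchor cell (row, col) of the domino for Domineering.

ply 1, X at .XO/.OO/XX. | (0,0)=-1→XXO/.OO/XX.; (1,0)=+1→.XO/XOO/XX.*; (2,2)=-1→.XO/.OO/XXX
ply 2: .XO/XOO/XX. is terminal -1 (O); from .XO/.OO/XX. depth 12

PV length from [.XO/.OO/XX.]: 1 ply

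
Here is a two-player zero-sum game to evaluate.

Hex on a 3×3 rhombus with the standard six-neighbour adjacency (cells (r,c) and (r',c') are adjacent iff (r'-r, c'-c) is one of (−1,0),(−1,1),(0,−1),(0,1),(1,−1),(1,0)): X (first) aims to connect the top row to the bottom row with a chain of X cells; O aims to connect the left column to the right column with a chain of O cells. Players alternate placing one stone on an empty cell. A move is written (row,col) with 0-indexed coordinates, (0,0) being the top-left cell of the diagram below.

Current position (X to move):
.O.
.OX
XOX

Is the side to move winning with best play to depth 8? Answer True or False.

X winning at [.O./.OX/XOX]: True

ply 1, X at .O./.OX/XOX | (0,0)=+1→XO./.OX/XOX*; (0,2)=+1→.OX/.OX/XOX; (1,0)=+1→.O./XOX/XOX
ply 2, O at XO./.OX/XOX | (0,2)=-1→XOO/.OX/XOX*; (1,0)=-1→XO./OOX/XOX
ply 3, X at XOO/.OX/XOX | (1,0)=+1→XOO/XOX/XOX*
ply 4: XOO/XOX/XOX is terminal -1 (O); from .O./.OX/XOX depth 8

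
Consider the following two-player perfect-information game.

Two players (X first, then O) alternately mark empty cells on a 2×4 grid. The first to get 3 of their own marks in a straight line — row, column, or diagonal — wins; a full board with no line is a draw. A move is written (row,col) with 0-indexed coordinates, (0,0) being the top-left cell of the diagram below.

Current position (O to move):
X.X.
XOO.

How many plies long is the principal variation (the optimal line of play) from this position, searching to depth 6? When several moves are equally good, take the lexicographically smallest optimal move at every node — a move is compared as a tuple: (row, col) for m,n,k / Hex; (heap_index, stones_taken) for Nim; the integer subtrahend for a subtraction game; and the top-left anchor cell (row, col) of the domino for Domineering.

PV length from [X.X./XOO.]: 1 ply

ply 1, O at X.X./XOO. | (0,1)=+0→XOX./XOO.; (0,3)=-1→X.XO/XOO.; (1,3)=+1→X.X./XOOO*
ply 2: X.X./XOOO is terminal -1 (X); from X.X./XOO. depth 6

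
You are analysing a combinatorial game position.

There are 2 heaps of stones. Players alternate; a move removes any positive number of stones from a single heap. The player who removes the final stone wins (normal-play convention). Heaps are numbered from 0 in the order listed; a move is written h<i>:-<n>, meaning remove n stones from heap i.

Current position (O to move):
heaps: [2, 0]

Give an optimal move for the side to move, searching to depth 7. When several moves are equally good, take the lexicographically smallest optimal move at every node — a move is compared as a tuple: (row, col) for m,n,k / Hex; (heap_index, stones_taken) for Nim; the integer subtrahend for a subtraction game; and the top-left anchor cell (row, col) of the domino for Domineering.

[(2,0)] O move#1: h0:-1:-1/(1,0), h0:-2:+1/(0,0)*
[(0,0)] end (terminal -1, X#2); searched (2,0) to 7

O's best at [(2,0)]: h0:-2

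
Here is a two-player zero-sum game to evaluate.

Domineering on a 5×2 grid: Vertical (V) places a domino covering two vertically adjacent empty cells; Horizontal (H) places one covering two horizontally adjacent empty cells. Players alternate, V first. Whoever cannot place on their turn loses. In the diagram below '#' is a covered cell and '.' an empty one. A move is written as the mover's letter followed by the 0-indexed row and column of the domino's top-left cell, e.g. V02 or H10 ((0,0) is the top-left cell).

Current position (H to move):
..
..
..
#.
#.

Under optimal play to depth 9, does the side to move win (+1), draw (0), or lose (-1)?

[../../../#./#.] H move#1: H00:-1/##/../../#./#., H10:+1/../##/../#./#.*, H20:-1/../../##/#./#.
[../##/../#./#.] V move#2: V21:-1/../##/.#/##/#.*, V31:-1/../##/../##/##
[../##/.#/##/#.] H move#3: H00:+1/##/##/.#/##/#.*
[##/##/.#/##/#.] end (terminal -1, V#4); searched ../../../#./#. to 9

value(../../../#./#., H) = +1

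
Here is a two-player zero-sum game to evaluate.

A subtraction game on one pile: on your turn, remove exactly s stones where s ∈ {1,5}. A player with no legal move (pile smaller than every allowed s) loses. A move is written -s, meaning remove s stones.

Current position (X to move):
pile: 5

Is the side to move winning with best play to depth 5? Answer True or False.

p1 X@[5]: -1[4]+1* -5[0]+1
p2 O@[4]: -1[3]-1*
p3 X@[3]: -1[2]+1*
p4 O@[2]: -1[1]-1*
p5 X@[1]: -1[0]+1*
p6 O@[0] terminal -1; root [5] d5

X winning at [5]: True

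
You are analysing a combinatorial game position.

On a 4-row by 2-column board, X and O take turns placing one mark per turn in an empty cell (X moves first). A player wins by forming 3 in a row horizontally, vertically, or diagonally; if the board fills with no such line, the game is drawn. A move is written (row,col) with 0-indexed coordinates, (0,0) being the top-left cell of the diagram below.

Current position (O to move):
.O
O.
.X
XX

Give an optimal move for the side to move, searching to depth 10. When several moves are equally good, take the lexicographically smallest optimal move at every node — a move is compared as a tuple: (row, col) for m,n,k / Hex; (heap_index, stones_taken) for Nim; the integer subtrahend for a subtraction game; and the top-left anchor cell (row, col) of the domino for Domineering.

O's best at [.O/O./.X/XX]: (1,1)

[.O/O./.X/XX] O move#1: (0,0):-1/OO/O./.X/XX, (1,1):+0/.O/OO/.X/XX*, (2,0):-1/.O/O./OX/XX
[.O/OO/.X/XX] X move#2: (0,0):+0/XO/OO/.X/XX*, (2,0):+0/.O/OO/XX/XX
[XO/OO/.X/XX] O move#3: (2,0):+0/XO/OO/OX/XX*
[XO/OO/OX/XX] end (terminal +0, X#4); searched .O/O./.X/XX to 10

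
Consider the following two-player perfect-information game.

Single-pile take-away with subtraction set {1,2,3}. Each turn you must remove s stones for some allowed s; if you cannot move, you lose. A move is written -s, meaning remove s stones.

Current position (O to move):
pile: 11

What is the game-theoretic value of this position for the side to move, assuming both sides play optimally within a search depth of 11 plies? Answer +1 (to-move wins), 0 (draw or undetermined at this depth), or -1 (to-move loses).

value(11, O) = +1

[11] O move#1: -1:-1/10, -2:-1/9, -3:+1/8*
[8] X move#2: -1:-1/7*, -2:-1/6, -3:-1/5
[7] O move#3: -1:-1/6, -2:-1/5, -3:+1/4*
[4] X move#4: -1:-1/3*, -2:-1/2, -3:-1/1
[3] O move#5: -1:-1/2, -2:-1/1, -3:+1/0*
[0] end (terminal -1, X#6); searched 11 to 11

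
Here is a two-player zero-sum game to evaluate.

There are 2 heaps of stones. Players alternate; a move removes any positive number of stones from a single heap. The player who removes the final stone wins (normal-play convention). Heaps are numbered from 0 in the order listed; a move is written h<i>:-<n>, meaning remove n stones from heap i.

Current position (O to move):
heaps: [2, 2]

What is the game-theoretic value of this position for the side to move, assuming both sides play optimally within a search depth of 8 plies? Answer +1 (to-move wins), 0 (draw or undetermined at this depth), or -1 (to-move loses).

value((2,2), O) = -1

ply 1, O at (2,2) | h0:-1=-1→(1,2)*; h0:-2=-1→(0,2); h1:-1=-1→(2,1); h1:-2=-1→(2,0)
ply 2, X at (1,2) | h0:-1=-1→(0,2); h1:-1=+1→(1,1)*; h1:-2=-1→(1,0)
ply 3, O at (1,1) | h0:-1=-1→(0,1)*; h1:-1=-1→(1,0)
ply 4, X at (0,1) | h1:-1=+1→(0,0)*
ply 5: (0,0) is terminal -1 (O); from (2,2) depth 8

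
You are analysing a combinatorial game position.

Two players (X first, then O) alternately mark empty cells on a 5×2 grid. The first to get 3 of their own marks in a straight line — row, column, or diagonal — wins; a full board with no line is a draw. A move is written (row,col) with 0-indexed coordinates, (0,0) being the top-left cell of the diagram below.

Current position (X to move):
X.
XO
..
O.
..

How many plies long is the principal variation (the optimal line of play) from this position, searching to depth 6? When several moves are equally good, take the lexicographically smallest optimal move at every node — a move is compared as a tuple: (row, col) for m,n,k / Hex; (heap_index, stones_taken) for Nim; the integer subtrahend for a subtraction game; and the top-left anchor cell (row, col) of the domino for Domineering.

ply 1, X at X./XO/../O./.. | (0,1)=+0→XX/XO/../O./..; (2,0)=+1→X./XO/X./O./..*; (2,1)=+0→X./XO/.X/O./..; (3,1)=+0→X./XO/../OX/..; (4,0)=+0→X./XO/../O./X.; (4,1)=-1→X./XO/../O./.X
ply 2: X./XO/X./O./.. is terminal -1 (O); from X./XO/../O./.. depth 6

PV length from [X./XO/../O./..]: 1 ply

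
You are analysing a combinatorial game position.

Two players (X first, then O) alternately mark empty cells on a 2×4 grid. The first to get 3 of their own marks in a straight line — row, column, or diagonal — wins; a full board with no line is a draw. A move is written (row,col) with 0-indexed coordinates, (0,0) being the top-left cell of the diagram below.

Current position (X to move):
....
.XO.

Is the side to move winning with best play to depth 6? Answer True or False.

X winning at [..../.XO.]: False

ply 1, X at ..../.XO. | (0,0)=+0→X.../.XO.*; (0,1)=+0→.X../.XO.; (0,2)=+0→..X./.XO.; (0,3)=+0→...X/.XO.; (1,0)=+0→..../XXO.; (1,3)=+0→..../.XOX
ply 2, O at X.../.XO. | (0,1)=+0→XO../.XO.*; (0,2)=+0→X.O./.XO.; (0,3)=+0→X..O/.XO.; (1,0)=+0→X.../OXO.; (1,3)=+0→X.../.XOO
ply 3, X at XO../.XO. | (0,2)=+0→XOX./.XO.*; (0,3)=+0→XO.X/.XO.; (1,0)=+0→XO../XXO.; (1,3)=+0→XO../.XOX
ply 4, O at XOX./.XO. | (0,3)=+0→XOXO/.XO.*; (1,0)=+0→XOX./OXO.; (1,3)=+0→XOX./.XOO
ply 5, X at XOXO/.XO. | (1,0)=+0→XOXO/XXO.*; (1,3)=+0→XOXO/.XOX
ply 6, O at XOXO/XXO. | (1,3)=+0→XOXO/XXOO*
ply 7: XOXO/XXOO is terminal +0 (X); from ..../.XO. depth 6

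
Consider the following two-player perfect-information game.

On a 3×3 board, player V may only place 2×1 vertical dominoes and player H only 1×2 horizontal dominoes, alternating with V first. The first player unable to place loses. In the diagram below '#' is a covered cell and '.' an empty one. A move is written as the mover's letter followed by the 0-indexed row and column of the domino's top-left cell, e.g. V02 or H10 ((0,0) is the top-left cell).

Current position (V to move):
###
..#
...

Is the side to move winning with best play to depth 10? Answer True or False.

ply 1, V at ###/..#/... | V10=-1→###/#.#/#..; V11=+1→###/.##/.#.*
ply 2: ###/.##/.#. is terminal -1 (H); from ###/..#/... depth 10

V winning at [###/..#/...]: True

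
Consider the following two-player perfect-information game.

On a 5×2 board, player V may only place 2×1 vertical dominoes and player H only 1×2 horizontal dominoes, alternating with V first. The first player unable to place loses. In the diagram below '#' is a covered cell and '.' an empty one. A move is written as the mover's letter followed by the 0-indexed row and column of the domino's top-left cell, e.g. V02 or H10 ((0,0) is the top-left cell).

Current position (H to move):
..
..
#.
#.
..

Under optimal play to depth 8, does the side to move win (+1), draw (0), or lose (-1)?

ply 1, H at ../../#./#./.. | H00=+1→##/../#./#./..*; H10=+1→../##/#./#./..; H40=-1→../../#./#./##
ply 2, V at ##/../#./#./.. | V11=-1→##/.#/##/#./..*; V21=-1→##/../##/##/..; V31=-1→##/../#./##/.#
ply 3, H at ##/.#/##/#./.. | H40=+1→##/.#/##/#./##*
ply 4: ##/.#/##/#./## is terminal -1 (V); from ../../#./#./.. depth 8

value(../../#./#./.., H) = +1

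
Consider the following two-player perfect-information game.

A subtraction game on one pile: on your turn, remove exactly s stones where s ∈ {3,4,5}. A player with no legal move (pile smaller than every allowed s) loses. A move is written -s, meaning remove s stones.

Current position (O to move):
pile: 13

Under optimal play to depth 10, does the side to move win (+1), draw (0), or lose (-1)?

p1 O@[13]: -3[10]+1* -4[9]+1 -5[8]+1
p2 X@[10]: -3[7]-1* -4[6]-1 -5[5]-1
p3 O@[7]: -3[4]-1 -4[3]-1 -5[2]+1*
p4 X@[2] terminal -1; root [13] d10

value(13, O) = +1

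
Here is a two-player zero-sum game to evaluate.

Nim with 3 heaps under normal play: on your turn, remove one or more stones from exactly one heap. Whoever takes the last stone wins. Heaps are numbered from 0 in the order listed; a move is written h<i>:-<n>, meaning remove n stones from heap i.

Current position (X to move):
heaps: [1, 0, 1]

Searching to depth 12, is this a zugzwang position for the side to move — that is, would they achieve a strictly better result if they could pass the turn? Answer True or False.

[(1,0,1)] X move#1: h0:-1:-1/(0,0,1)*, h2:-1:-1/(1,0,0)
[(0,0,1)] O move#2: h2:-1:+1/(0,0,0)*
[(0,0,0)] end (terminal -1, X#3); searched (1,0,1) to 12
suppose X passes — search the same position with O to move:
pass> [(1,0,1)] O move#1: h0:-1:-1/(0,0,1)*, h2:-1:-1/(1,0,0)
pass> [(0,0,1)] X move#2: h2:-1:+1/(0,0,0)*
pass> [(0,0,0)] end (terminal -1, O#3); searched (1,0,1) to 12
for X: play -1, pass +1

zugzwang((1,0,1), X) = True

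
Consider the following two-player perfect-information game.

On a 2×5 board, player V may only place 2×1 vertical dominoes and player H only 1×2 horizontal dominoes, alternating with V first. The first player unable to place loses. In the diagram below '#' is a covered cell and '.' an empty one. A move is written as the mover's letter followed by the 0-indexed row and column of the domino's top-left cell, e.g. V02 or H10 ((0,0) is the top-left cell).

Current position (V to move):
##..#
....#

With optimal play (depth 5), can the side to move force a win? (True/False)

p1 V@[##..#/....#]: V02[###.#/..#.#]+1* V03[##.##/...##]-1
p2 H@[###.#/..#.#]: H10[###.#/###.#]-1*
p3 V@[###.#/###.#]: V03[#####/#####]+1*
p4 H@[#####/#####] terminal -1; root [##..#/....#] d5

V winning at [##..#/....#]: True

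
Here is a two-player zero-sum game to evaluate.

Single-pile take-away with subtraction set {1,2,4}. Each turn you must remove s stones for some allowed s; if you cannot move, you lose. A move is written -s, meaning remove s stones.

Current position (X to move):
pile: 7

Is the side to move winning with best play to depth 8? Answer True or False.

X winning at [7]: True

p1 X@[7]: -1[6]+1* -2[5]-1 -4[3]+1
p2 O@[6]: -1[5]-1* -2[4]-1 -4[2]-1
p3 X@[5]: -1[4]-1 -2[3]+1* -4[1]-1
p4 O@[3]: -1[2]-1* -2[1]-1
p5 X@[2]: -1[1]-1 -2[0]+1*
p6 O@[0] terminal -1; root [7] d8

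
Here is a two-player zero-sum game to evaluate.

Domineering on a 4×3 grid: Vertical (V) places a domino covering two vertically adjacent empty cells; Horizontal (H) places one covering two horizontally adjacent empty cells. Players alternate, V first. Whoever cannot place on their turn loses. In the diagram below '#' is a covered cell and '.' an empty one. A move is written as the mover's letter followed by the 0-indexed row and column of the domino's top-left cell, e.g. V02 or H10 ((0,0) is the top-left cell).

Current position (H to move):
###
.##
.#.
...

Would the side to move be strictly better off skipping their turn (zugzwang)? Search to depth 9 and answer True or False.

ply 1, H at ###/.##/.#./... | H30=-1→###/.##/.#./##.*; H31=-1→###/.##/.#./.##
ply 2, V at ###/.##/.#./##. | V10=+1→###/###/##./##.*; V22=+1→###/.##/.##/###
ply 3: ###/###/##./##. is terminal -1 (H); from ###/.##/.#./... depth 9
if H skipped the turn, V would face:
~ ply 1, V at ###/.##/.#./... | V10=-1→###/###/##./...; V20=-1→###/.##/##./#..; V22=+1→###/.##/.##/..#*
~ ply 2, H at ###/.##/.##/..# | H30=-1→###/.##/.##/###*
~ ply 3, V at ###/.##/.##/### | V10=+1→###/###/###/###*
~ ply 4: ###/###/###/### is terminal -1 (H); from ###/.##/.#./... depth 9
compare (H): move=-1 vs pass=-1

zugzwang(###/.##/.#./..., H) = False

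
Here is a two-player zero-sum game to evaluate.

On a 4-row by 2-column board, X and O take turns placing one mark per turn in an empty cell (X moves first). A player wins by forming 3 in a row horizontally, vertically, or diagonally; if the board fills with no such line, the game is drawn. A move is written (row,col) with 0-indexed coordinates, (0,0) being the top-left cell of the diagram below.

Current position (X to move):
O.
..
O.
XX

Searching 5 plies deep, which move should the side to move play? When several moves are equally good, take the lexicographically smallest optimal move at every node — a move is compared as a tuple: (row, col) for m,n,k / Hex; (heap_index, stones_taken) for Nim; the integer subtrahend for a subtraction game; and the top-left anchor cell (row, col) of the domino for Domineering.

[O./../O./XX] X move#1: (0,1):-1/OX/../O./XX, (1,0):+0/O./X./O./XX*, (1,1):-1/O./.X/O./XX, (2,1):-1/O./../OX/XX
[O./X./O./XX] O move#2: (0,1):+0/OO/X./O./XX*, (1,1):+0/O./XO/O./XX, (2,1):+0/O./X./OO/XX
[OO/X./O./XX] X move#3: (1,1):+0/OO/XX/O./XX*, (2,1):+0/OO/X./OX/XX
[OO/XX/O./XX] O move#4: (2,1):+0/OO/XX/OO/XX*
[OO/XX/OO/XX] end (terminal +0, X#5); searched O./../O./XX to 5

X's best at [O./../O./XX]: (1,0)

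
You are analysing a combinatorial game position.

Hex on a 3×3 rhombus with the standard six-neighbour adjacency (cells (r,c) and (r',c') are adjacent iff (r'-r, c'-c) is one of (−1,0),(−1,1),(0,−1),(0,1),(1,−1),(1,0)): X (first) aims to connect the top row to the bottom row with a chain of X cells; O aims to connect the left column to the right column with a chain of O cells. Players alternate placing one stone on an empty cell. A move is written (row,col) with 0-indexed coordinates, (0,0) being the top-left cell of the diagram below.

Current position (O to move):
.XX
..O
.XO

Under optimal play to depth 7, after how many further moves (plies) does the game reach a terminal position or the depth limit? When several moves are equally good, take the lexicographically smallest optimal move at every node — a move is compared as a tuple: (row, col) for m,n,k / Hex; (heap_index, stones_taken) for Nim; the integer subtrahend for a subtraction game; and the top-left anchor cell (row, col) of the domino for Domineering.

PV length from [.XX/..O/.XO]: 3 plies

ply 1, O at .XX/..O/.XO | (0,0)=-1→OXX/..O/.XO; (1,0)=-1→.XX/O.O/.XO; (1,1)=+1→.XX/.OO/.XO*; (2,0)=-1→.XX/..O/OXO
ply 2, X at .XX/.OO/.XO | (0,0)=-1→XXX/.OO/.XO*; (1,0)=-1→.XX/XOO/.XO; (2,0)=-1→.XX/.OO/XXO
ply 3, O at XXX/.OO/.XO | (1,0)=+1→XXX/OOO/.XO*; (2,0)=+1→XXX/.OO/OXO
ply 4: XXX/OOO/.XO is terminal -1 (X); from .XX/..O/.XO depth 7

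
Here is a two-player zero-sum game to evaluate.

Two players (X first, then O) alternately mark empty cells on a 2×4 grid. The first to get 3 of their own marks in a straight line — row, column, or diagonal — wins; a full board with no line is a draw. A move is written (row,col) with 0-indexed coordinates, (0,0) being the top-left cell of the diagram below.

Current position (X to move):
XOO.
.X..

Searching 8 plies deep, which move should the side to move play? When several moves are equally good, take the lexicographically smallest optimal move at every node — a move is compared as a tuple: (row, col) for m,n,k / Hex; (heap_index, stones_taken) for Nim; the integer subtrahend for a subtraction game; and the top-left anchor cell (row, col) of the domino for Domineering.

p1 X@[XOO./.X..]: (0,3)[XOOX/.X..]+0* (1,0)[XOO./XX..]-1 (1,2)[XOO./.XX.]-1 (1,3)[XOO./.X.X]-1
p2 O@[XOOX/.X..]: (1,0)[XOOX/OX..]+0* (1,2)[XOOX/.XO.]+0 (1,3)[XOOX/.X.O]+0
p3 X@[XOOX/OX..]: (1,2)[XOOX/OXX.]+0* (1,3)[XOOX/OX.X]+0
p4 O@[XOOX/OXX.]: (1,3)[XOOX/OXXO]+0*
p5 X@[XOOX/OXXO] terminal +0; root [XOO./.X..] d8

X's best at [XOO./.X..]: (0,3)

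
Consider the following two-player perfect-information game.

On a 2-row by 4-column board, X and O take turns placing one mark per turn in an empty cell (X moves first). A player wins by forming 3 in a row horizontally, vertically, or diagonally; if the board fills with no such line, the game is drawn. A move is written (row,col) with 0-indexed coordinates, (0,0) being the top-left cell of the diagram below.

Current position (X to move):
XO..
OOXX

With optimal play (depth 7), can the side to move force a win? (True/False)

p1 X@[XO../OOXX]: (0,2)[XOX./OOXX]+0* (0,3)[XO.X/OOXX]+0
p2 O@[XOX./OOXX]: (0,3)[XOXO/OOXX]+0*
p3 X@[XOXO/OOXX] terminal +0; root [XO../OOXX] d7

X winning at [XO../OOXX]: False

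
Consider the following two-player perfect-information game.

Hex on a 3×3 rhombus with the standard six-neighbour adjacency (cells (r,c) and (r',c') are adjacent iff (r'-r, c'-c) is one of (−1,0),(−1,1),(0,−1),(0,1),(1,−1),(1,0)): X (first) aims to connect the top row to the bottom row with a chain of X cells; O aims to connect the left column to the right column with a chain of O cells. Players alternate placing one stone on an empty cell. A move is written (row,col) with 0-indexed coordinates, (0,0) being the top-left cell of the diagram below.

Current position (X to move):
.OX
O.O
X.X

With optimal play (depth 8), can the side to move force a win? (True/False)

X winning at [.OX/O.O/X.X]: True

p1 X@[.OX/O.O/X.X]: (0,0)[XOX/O.O/X.X]-1 (1,1)[.OX/OXO/X.X]+1* (2,1)[.OX/O.O/XXX]-1
p2 O@[.OX/OXO/X.X] terminal -1; root [.OX/O.O/X.X] d8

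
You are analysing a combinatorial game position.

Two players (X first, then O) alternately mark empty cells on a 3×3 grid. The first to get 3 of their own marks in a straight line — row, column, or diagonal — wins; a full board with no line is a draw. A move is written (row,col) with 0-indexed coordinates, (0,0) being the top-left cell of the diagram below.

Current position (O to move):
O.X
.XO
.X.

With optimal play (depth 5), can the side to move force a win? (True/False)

O winning at [O.X/.XO/.X.]: False

ply 1, O at O.X/.XO/.X. | (0,1)=-1→OOX/.XO/.X.*; (1,0)=-1→O.X/OXO/.X.; (2,0)=-1→O.X/.XO/OX.; (2,2)=-1→O.X/.XO/.XO
ply 2, X at OOX/.XO/.X. | (1,0)=+0→OOX/XXO/.X.; (2,0)=+1→OOX/.XO/XX.*; (2,2)=+0→OOX/.XO/.XX
ply 3: OOX/.XO/XX. is terminal -1 (O); from O.X/.XO/.X. depth 5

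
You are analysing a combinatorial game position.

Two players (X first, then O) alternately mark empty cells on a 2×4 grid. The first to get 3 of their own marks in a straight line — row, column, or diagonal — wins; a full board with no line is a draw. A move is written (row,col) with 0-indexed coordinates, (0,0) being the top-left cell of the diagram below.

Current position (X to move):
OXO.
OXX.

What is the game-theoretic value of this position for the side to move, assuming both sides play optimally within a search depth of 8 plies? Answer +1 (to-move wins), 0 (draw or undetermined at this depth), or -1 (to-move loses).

value(OXO./OXX., X) = +1

ply 1, X at OXO./OXX. | (0,3)=+0→OXOX/OXX.; (1,3)=+1→OXO./OXXX*
ply 2: OXO./OXXX is terminal -1 (O); from OXO./OXX. depth 8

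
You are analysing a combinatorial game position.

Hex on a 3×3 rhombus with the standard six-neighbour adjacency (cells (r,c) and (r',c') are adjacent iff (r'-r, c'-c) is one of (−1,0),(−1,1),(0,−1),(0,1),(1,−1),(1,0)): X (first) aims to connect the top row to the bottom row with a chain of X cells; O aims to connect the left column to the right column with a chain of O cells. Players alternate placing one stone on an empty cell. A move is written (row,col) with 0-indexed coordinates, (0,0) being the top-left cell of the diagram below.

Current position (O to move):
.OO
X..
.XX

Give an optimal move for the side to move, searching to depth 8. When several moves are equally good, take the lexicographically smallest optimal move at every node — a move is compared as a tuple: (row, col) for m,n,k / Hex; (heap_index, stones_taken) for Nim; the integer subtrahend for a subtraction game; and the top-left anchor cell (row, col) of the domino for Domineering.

ply 1, O at .OO/X../.XX | (0,0)=+1→OOO/X../.XX*; (1,1)=+1→.OO/XO./.XX; (1,2)=-1→.OO/X.O/.XX; (2,0)=+1→.OO/X../OXX
ply 2: OOO/X../.XX is terminal -1 (X); from .OO/X../.XX depth 8

O's best at [.OO/X../.XX]: (0,0)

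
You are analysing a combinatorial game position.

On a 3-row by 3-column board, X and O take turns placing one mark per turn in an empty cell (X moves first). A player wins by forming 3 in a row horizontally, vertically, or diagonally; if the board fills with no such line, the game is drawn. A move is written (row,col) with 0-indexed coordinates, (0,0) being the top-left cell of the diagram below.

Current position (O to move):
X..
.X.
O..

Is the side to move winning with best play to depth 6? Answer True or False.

p1 O@[X../.X./O..]: (0,1)[XO./.X./O..]-1 (0,2)[X.O/.X./O..]-1 (1,0)[X../OX./O..]-1 (1,2)[X../.XO/O..]-1 (2,1)[X../.X./OO.]-1 (2,2)[X../.X./O.O]+0*
p2 X@[X../.X./O.O]: (0,1)[XX./.X./O.O]-1 (0,2)[X.X/.X./O.O]-1 (1,0)[X../XX./O.O]-1 (1,2)[X../.XX/O.O]-1 (2,1)[X../.X./OXO]+0*
p3 O@[X../.X./OXO]: (0,1)[XO./.X./OXO]+0* (0,2)[X.O/.X./OXO]-1 (1,0)[X../OX./OXO]-1 (1,2)[X../.XO/OXO]-1
p4 X@[XO./.X./OXO]: (0,2)[XOX/.X./OXO]+0* (1,0)[XO./XX./OXO]+0 (1,2)[XO./.XX/OXO]+0
p5 O@[XOX/.X./OXO]: (1,0)[XOX/OX./OXO]+0* (1,2)[XOX/.XO/OXO]+0
p6 X@[XOX/OX./OXO]: (1,2)[XOX/OXX/OXO]+0*
p7 O@[XOX/OXX/OXO] terminal +0; root [X../.X./O..] d6

O winning at [X../.X./O..]: False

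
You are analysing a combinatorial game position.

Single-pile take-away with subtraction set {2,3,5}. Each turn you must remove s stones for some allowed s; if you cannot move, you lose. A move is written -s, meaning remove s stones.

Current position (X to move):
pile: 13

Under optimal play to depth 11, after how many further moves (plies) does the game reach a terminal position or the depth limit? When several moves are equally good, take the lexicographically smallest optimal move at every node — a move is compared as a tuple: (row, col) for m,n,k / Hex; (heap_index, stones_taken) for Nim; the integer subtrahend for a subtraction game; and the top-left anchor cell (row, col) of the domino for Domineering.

PV length from [13]: 3 plies

ply 1, X at 13 | -2=-1→11; -3=-1→10; -5=+1→8*
ply 2, O at 8 | -2=-1→6*; -3=-1→5; -5=-1→3
ply 3, X at 6 | -2=-1→4; -3=-1→3; -5=+1→1*
ply 4: 1 is terminal -1 (O); from 13 depth 11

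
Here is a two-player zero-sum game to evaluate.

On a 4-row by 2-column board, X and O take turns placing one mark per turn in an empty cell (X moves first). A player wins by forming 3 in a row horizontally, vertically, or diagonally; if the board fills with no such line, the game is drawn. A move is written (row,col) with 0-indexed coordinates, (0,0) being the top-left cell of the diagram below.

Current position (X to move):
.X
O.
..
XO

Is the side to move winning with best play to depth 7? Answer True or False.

X winning at [.X/O./../XO]: False

[.X/O./../XO] X move#1: (0,0):+0/XX/O./../XO*, (1,1):+0/.X/OX/../XO, (2,0):+0/.X/O./X./XO, (2,1):+0/.X/O./.X/XO
[XX/O./../XO] O move#2: (1,1):+0/XX/OO/../XO*, (2,0):+0/XX/O./O./XO, (2,1):+0/XX/O./.O/XO
[XX/OO/../XO] X move#3: (2,0):-1/XX/OO/X./XO, (2,1):+0/XX/OO/.X/XO*
[XX/OO/.X/XO] O move#4: (2,0):+0/XX/OO/OX/XO*
[XX/OO/OX/XO] end (terminal +0, X#5); searched .X/O./../XO to 7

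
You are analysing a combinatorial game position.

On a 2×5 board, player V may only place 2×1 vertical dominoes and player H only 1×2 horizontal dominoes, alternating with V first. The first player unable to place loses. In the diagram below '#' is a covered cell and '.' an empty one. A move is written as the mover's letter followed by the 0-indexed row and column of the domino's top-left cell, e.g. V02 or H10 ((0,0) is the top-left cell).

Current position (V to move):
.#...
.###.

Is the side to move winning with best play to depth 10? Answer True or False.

ply 1, V at .#.../.###. | V00=-1→##.../####.; V04=+1→.#..#/.####*
ply 2, H at .#..#/.#### | H02=-1→.####/.####*
ply 3, V at .####/.#### | V00=+1→#####/#####*
ply 4: #####/##### is terminal -1 (H); from .#.../.###. depth 10

V winning at [.#.../.###.]: True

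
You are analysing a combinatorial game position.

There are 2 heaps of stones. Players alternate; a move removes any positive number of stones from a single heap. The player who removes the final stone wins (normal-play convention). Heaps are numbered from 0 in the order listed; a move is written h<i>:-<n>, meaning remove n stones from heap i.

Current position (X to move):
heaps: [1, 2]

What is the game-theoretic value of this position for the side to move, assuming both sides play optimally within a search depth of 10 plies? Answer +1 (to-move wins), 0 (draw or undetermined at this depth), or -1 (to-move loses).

value((1,2), X) = +1

p1 X@[(1,2)]: h0:-1[(0,2)]-1 h1:-1[(1,1)]+1* h1:-2[(1,0)]-1
p2 O@[(1,1)]: h0:-1[(0,1)]-1* h1:-1[(1,0)]-1
p3 X@[(0,1)]: h1:-1[(0,0)]+1*
p4 O@[(0,0)] terminal -1; root [(1,2)] d10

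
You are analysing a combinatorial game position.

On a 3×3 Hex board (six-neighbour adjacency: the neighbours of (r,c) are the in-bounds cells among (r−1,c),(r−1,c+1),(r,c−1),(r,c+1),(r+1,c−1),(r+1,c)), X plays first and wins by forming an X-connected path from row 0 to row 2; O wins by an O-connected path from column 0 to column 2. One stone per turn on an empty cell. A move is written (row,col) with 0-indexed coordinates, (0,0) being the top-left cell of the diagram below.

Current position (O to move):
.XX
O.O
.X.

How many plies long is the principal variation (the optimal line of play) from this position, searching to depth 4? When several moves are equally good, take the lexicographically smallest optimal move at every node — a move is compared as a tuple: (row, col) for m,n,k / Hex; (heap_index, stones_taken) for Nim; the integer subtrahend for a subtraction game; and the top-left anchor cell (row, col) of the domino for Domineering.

PV length from [.XX/O.O/.X.]: 1 ply

p1 O@[.XX/O.O/.X.]: (0,0)[OXX/O.O/.X.]-1 (1,1)[.XX/OOO/.X.]+1* (2,0)[.XX/O.O/OX.]-1 (2,2)[.XX/O.O/.XO]-1
p2 X@[.XX/OOO/.X.] terminal -1; root [.XX/O.O/.X.] d4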